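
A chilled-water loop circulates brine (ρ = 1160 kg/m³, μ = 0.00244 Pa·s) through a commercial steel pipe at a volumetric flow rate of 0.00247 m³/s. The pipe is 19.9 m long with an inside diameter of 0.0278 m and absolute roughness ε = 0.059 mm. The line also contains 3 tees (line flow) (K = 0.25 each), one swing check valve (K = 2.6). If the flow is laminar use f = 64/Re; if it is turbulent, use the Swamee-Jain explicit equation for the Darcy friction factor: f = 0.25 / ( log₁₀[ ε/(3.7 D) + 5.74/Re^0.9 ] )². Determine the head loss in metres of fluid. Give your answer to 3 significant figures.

Cross-sectional area A = πD²/4 = π(0.0278)²/4 = 0.000607 m²; mean velocity V = Q/A = 0.00247/0.000607 = 4.069 m/s.
Reynolds number Re = ρVD/μ = 1160 · 4.069 · 0.0278 / 0.00244 = 5.378e+04.
Re > 4000 → turbulent. Relative roughness ε/D = 5.9e-05/0.0278 = 0.00212. Swamee-Jain: f = 0.25/(log₁₀[0.00212/3.7 + 5.74/5.378e+04^0.9])² = 0.25/(log₁₀[0.000574 + 0.000317])² = 0.25/(-3.05)² = 0.02687.
Total minor-loss coefficient ΣK = 3·0.25 + 1·2.6 = 3.35.
ΔP = [f·L/D + ΣK]·(ρV²/2) = [0.02687·19.9/0.0278 + 3.35]·(1160·4.069²/2) = [19.23 + 3.35]·9604 = 2.169e+05 Pa.
Head loss h_f = ΔP/(ρg) = 2.169e+05/(1160·9.81) = 19.1 m.

h_f ≈ 19.1 m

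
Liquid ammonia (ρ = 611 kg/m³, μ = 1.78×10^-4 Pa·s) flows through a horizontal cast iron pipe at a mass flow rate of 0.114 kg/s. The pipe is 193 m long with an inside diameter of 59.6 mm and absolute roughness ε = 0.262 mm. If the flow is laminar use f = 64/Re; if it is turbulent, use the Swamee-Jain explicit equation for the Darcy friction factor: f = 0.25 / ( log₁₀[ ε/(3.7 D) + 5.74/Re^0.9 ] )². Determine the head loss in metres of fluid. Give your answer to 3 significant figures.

h_f ≈ 0.0264 m

A = πD²/4 = π(0.0596)²/4 = 0.00279 m²; mean velocity V = ṁ/(ρA) = 0.114/(611 · 0.00279) = 0.06688 m/s.
Reynolds number Re = ρVD/μ = 611 · 0.06688 · 0.0596 / 0.000178 = 1.368e+04.
Re > 4000 → turbulent. Relative roughness ε/D = 0.000262/0.0596 = 0.0044. Swamee-Jain: f = 0.25/(log₁₀[0.0044/3.7 + 5.74/1.368e+04^0.9])² = 0.25/(log₁₀[0.00119 + 0.00109])² = 0.25/(-2.643)² = 0.03579.
Darcy-Weisbach: ΔP = f(L/D)(ρV²/2) = 0.03579·(193/0.0596)·(611·0.06688²/2) = 0.03579·3238·1.366 = 158.4 Pa.
Head loss h_f = ΔP/(ρg) = 158.4/(611·9.81) = 0.0264 m.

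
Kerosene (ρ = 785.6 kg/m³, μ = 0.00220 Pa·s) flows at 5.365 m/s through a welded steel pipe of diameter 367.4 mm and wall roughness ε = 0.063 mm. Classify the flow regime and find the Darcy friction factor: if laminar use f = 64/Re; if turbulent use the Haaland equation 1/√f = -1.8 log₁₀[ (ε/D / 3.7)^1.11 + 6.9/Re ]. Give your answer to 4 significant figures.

Re = ρVD/μ = 785.6·5.365·0.3674/0.0022 = 7.039e+05.
Re > 4000 → turbulent. ε/D = 6.3e-05/0.3674 = 0.000171; Haaland: 1/√f = -1.8 log₁₀[1.55e-05 + 9.8e-06] = 8.275, so f = 0.0146.

f ≈ 0.01460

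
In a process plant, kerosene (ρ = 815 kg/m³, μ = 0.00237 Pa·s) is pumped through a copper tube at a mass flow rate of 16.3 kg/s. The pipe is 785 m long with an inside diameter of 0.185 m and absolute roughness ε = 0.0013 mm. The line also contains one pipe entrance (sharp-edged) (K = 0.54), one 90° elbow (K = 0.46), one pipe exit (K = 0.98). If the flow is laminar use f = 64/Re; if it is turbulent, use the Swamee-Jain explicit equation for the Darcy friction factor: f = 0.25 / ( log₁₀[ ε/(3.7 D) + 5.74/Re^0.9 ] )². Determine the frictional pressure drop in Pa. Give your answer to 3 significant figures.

A = πD²/4 = π(0.185)²/4 = 0.02688 m²; mean velocity V = ṁ/(ρA) = 16.3/(815 · 0.02688) = 0.744 m/s.
Reynolds number Re = ρVD/μ = 815 · 0.744 · 0.185 / 0.00237 = 4.733e+04.
Re > 4000 → turbulent. Relative roughness ε/D = 1.3e-06/0.185 = 7.03e-06. Swamee-Jain: f = 0.25/(log₁₀[7.03e-06/3.7 + 5.74/4.733e+04^0.9])² = 0.25/(log₁₀[1.9e-06 + 0.000356])² = 0.25/(-3.446)² = 0.02105.
Total minor-loss coefficient ΣK = 1·0.54 + 1·0.46 + 1·0.98 = 1.98.
ΔP = [f·L/D + ΣK]·(ρV²/2) = [0.02105·785/0.185 + 1.98]·(815·0.744²/2) = [89.31 + 1.98]·225.6 = 2.059e+04 Pa.

ΔP ≈ 20600 Pa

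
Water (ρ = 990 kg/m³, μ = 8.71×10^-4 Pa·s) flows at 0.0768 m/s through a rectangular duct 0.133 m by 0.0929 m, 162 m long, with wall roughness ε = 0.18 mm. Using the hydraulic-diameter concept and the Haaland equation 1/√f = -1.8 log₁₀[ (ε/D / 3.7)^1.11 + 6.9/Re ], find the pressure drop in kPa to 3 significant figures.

ΔP ≈ 0.144 kPa

Hydraulic diameter D_h = 4A/P = 4·(0.133·0.0929)/(2·(0.133+0.0929)) = 0.04942/0.4518 = 0.1094 m.
Re = ρVD_h/μ = 990·0.0768·0.1094/0.000871 = 9549.
ε/D_h = 0.00018/0.1094 = 0.00165; Haaland gives 1/√f = -1.8 log₁₀[0.00019+0.000723] = 5.471, so f = 0.03341.
ΔP = f(L/D_h)(ρV²/2) = 0.03341·162/0.1094·2.92 = 144.4 Pa.
ΔP = 0.144 kPa.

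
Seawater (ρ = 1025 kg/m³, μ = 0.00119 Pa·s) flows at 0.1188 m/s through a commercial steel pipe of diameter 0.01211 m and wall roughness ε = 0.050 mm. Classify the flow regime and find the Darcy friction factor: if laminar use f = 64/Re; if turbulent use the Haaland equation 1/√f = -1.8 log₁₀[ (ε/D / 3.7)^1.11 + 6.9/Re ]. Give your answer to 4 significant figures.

f ≈ 0.05165

Re = ρVD/μ = 1025·0.1188·0.01211/0.00119 = 1239.
Re < 2300 → laminar, so f = 64/Re = 0.05165 (roughness is irrelevant in laminar flow).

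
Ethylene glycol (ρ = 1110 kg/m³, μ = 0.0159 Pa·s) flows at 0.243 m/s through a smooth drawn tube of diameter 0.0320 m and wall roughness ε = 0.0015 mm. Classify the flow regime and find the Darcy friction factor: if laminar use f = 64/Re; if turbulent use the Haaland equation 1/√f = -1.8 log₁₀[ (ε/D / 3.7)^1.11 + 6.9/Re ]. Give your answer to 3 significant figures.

f ≈ 0.118

Re = ρVD/μ = 1110·0.243·0.032/0.0159 = 542.9.
Re < 2300 → laminar, so f = 64/Re = 0.1179 (roughness is irrelevant in laminar flow).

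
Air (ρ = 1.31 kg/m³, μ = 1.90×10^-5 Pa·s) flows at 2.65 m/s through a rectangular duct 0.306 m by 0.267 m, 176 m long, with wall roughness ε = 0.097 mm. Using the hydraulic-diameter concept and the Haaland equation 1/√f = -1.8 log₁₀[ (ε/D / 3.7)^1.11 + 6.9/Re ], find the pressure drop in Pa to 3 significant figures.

Hydraulic diameter D_h = 4A/P = 4·(0.306·0.267)/(2·(0.306+0.267)) = 0.3268/1.146 = 0.2852 m.
Re = ρVD_h/μ = 1.31·2.65·0.2852/1.9e-05 = 5.21e+04.
ε/D_h = 9.7e-05/0.2852 = 0.00034; Haaland gives 1/√f = -1.8 log₁₀[3.31e-05+0.000132] = 6.806, so f = 0.02159.
ΔP = f(L/D_h)(ρV²/2) = 0.02159·176/0.2852·4.6 = 61.28 Pa.

ΔP ≈ 61.3 Pa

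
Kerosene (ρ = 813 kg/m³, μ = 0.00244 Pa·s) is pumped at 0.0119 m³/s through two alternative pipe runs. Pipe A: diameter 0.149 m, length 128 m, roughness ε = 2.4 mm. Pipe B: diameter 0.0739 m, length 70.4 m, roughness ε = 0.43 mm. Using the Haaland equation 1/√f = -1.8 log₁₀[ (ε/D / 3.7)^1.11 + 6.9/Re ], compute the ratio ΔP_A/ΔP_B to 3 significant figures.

ΔP_A/ΔP_B ≈ 0.0764

Pipe A: V = Q/A = 0.0119/0.01744 = 0.6825 m/s; Re = 3.388e+04; ε/D = 0.0161; Haaland → f = 0.04617; ΔP_A = f(L/D)(ρV²/2) = 7510 Pa.
Pipe B: V = Q/A = 0.0119/0.004289 = 2.774 m/s; Re = 6.831e+04; ε/D = 0.00582; Haaland → f = 0.033; ΔP_B = f(L/D)(ρV²/2) = 9.835e+04 Pa.
ΔP_A/ΔP_B = 7510/9.835e+04 = 0.0764.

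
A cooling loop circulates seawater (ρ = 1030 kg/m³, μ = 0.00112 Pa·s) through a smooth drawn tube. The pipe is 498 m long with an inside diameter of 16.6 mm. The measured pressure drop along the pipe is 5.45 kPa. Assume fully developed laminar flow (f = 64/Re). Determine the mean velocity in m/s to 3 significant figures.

For laminar flow, f = 64/Re with Re = ρVD/μ, so Darcy-Weisbach reduces to ΔP = 32μLV/D². Solving for V: V = ΔP·D²/(32μL) = 5450·(0.0166)²/(32·0.00112·498) = 0.08414 m/s.
Check: Re = ρVD/μ = 1030·0.08414·0.0166/0.00112 = 1285 < 2300, so the laminar assumption holds.

V ≈ 0.0841 m/s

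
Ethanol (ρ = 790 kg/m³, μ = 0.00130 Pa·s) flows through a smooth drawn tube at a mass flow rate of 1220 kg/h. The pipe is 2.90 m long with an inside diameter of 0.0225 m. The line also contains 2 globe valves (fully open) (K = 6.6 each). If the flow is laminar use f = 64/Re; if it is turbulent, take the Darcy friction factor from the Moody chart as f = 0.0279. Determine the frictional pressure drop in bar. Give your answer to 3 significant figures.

ṁ = 1220 kg/h = 1220/3600 = 0.3389 kg/s.
A = πD²/4 = π(0.0225)²/4 = 0.0003976 m²; mean velocity V = ṁ/(ρA) = 0.3389/(790 · 0.0003976) = 1.079 m/s.
Reynolds number Re = ρVD/μ = 790 · 1.079 · 0.0225 / 0.0013 = 1.475e+04.
Re > 4000 → turbulent; use the Moody-chart value f = 0.0279.
Total minor-loss coefficient ΣK = 2·6.6 = 13.2.
ΔP = [f·L/D + ΣK]·(ρV²/2) = [0.0279·2.9/0.0225 + 13.2]·(790·1.079²/2) = [3.596 + 13.2]·459.8 = 7722 Pa.
ΔP = 7722 Pa = 0.0772 bar.

ΔP ≈ 0.0772 bar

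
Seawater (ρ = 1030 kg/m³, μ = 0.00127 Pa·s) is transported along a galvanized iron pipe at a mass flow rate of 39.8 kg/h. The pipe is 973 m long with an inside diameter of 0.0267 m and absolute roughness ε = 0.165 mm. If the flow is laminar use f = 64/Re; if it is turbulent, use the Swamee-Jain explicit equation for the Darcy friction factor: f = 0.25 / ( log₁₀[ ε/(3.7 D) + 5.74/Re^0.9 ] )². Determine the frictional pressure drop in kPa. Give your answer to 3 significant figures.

ṁ = 39.8 kg/h = 39.8/3600 = 0.01106 kg/s.
A = πD²/4 = π(0.0267)²/4 = 0.0005599 m²; mean velocity V = ṁ/(ρA) = 0.01106/(1030 · 0.0005599) = 0.01917 m/s.
Reynolds number Re = ρVD/μ = 1030 · 0.01917 · 0.0267 / 0.00127 = 415.1.
Re < 2300 → laminar flow, so f = 64/Re = 64/415.1 = 0.1542 (the turbulent correlation is not needed).
Darcy-Weisbach: ΔP = f(L/D)(ρV²/2) = 0.1542·(973/0.0267)·(1030·0.01917²/2) = 0.1542·3.644e+04·0.1893 = 1063 Pa.
ΔP = 1063 Pa = 1.06 kPa.

ΔP ≈ 1.06 kPa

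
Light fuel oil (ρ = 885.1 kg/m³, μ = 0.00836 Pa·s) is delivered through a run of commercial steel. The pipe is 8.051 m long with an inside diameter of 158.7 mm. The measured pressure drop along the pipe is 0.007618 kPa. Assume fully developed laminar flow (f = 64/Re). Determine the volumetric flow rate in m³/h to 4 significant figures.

Q ≈ 6.344 m³/h

For laminar flow, f = 64/Re with Re = ρVD/μ, so Darcy-Weisbach reduces to ΔP = 32μLV/D². Solving for V: V = ΔP·D²/(32μL) = 7.618·(0.1587)²/(32·0.00836·8.051) = 0.08908 m/s.
Check: Re = ρVD/μ = 885.1·0.08908·0.1587/0.00836 = 1497 < 2300, so the laminar assumption holds.
Q = V·A = 0.08908·(π/4·0.1587²) = 0.001762 m³/s = 6.344 m³/h.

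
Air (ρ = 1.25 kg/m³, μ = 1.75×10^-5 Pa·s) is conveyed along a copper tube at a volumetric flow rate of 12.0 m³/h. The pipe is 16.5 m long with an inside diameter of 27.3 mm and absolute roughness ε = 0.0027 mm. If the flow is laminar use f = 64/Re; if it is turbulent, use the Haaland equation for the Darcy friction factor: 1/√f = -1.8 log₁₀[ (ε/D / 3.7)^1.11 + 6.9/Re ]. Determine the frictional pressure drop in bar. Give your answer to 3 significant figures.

ΔP ≈ 0.00369 bar

Q = 12.0 m³/h = 12.0/3600 = 0.003333 m³/s.
Cross-sectional area A = πD²/4 = π(0.0273)²/4 = 0.0005853 m²; mean velocity V = Q/A = 0.003333/0.0005853 = 5.695 m/s.
Reynolds number Re = ρVD/μ = 1.25 · 5.695 · 0.0273 / 1.75e-05 = 1.11e+04.
Re > 4000 → turbulent. Relative roughness ε/D = 2.7e-06/0.0273 = 9.89e-05. Haaland: 1/√f = -1.8 log₁₀[(9.89e-05/3.7)^1.11 + 6.9/1.11e+04] = -1.8 log₁₀[8.39e-06 + 0.000621] = 5.761, so f = 0.03013.
Darcy-Weisbach: ΔP = f(L/D)(ρV²/2) = 0.03013·(16.5/0.0273)·(1.25·5.695²/2) = 0.03013·604.4·20.27 = 369 Pa.
ΔP = 369 Pa = 0.00369 bar.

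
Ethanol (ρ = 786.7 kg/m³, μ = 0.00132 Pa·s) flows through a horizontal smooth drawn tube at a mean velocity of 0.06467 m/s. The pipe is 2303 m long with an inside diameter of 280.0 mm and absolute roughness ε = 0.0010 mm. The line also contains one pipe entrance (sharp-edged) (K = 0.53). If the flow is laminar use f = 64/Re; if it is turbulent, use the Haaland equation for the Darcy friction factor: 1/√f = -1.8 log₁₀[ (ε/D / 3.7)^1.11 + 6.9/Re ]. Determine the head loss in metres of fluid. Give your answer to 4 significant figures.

Reynolds number Re = ρVD/μ = 786.7 · 0.06467 · 0.28 / 0.00132 = 1.079e+04.
Re > 4000 → turbulent. Relative roughness ε/D = 1e-06/0.28 = 3.57e-06. Haaland: 1/√f = -1.8 log₁₀[(3.57e-06/3.7)^1.11 + 6.9/1.079e+04] = -1.8 log₁₀[2.1e-07 + 0.000639] = 5.749, so f = 0.03025.
Total minor-loss coefficient ΣK = 1·0.53 = 0.53.
ΔP = [f·L/D + ΣK]·(ρV²/2) = [0.03025·2303/0.28 + 0.53]·(786.7·0.06467²/2) = [248.8 + 0.53]·1.645 = 410.2 Pa.
Head loss h_f = ΔP/(ρg) = 410.2/(786.7·9.81) = 0.05315 m.

h_f ≈ 0.05315 m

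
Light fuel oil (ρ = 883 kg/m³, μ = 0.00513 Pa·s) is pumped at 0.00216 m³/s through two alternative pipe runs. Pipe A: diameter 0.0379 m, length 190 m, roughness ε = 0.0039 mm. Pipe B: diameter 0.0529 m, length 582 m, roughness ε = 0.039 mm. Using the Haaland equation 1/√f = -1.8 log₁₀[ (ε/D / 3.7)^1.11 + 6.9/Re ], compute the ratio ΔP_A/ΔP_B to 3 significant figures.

Pipe A: V = Q/A = 0.00216/0.001128 = 1.915 m/s; Re = 1.249e+04; ε/D = 0.000103; Haaland → f = 0.0292; ΔP_A = f(L/D)(ρV²/2) = 2.37e+05 Pa.
Pipe B: V = Q/A = 0.00216/0.002198 = 0.9828 m/s; Re = 8949; ε/D = 0.000737; Haaland → f = 0.03273; ΔP_B = f(L/D)(ρV²/2) = 1.535e+05 Pa.
ΔP_A/ΔP_B = 2.37e+05/1.535e+05 = 1.54.

ΔP_A/ΔP_B ≈ 1.54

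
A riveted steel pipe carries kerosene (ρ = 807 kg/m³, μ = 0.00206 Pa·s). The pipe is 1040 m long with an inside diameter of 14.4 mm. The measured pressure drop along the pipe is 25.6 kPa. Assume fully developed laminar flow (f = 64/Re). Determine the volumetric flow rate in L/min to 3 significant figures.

For laminar flow, f = 64/Re with Re = ρVD/μ, so Darcy-Weisbach reduces to ΔP = 32μLV/D². Solving for V: V = ΔP·D²/(32μL) = 2.56e+04·(0.0144)²/(32·0.00206·1040) = 0.07743 m/s.
Check: Re = ρVD/μ = 807·0.07743·0.0144/0.00206 = 436.8 < 2300, so the laminar assumption holds.
Q = V·A = 0.07743·(π/4·0.0144²) = 1.261e-05 m³/s = 0.757 L/min.

Q ≈ 0.757 L/min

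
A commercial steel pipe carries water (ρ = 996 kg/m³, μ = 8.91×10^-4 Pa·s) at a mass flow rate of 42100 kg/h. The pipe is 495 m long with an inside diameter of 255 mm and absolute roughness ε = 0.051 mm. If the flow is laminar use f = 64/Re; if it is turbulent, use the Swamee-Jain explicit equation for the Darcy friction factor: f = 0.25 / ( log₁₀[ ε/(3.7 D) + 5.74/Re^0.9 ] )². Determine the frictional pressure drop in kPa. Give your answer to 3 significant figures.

ΔP ≈ 1.05 kPa

ṁ = 42100 kg/h = 42100/3600 = 11.69 kg/s.
A = πD²/4 = π(0.255)²/4 = 0.05107 m²; mean velocity V = ṁ/(ρA) = 11.69/(996 · 0.05107) = 0.2299 m/s.
Reynolds number Re = ρVD/μ = 996 · 0.2299 · 0.255 / 0.000891 = 6.553e+04.
Re > 4000 → turbulent. Relative roughness ε/D = 5.1e-05/0.255 = 0.0002. Swamee-Jain: f = 0.25/(log₁₀[0.0002/3.7 + 5.74/6.553e+04^0.9])² = 0.25/(log₁₀[5.41e-05 + 0.000266])² = 0.25/(-3.495)² = 0.02046.
Darcy-Weisbach: ΔP = f(L/D)(ρV²/2) = 0.02046·(495/0.255)·(996·0.2299²/2) = 0.02046·1941·26.32 = 1046 Pa.
ΔP = 1046 Pa = 1.05 kPa.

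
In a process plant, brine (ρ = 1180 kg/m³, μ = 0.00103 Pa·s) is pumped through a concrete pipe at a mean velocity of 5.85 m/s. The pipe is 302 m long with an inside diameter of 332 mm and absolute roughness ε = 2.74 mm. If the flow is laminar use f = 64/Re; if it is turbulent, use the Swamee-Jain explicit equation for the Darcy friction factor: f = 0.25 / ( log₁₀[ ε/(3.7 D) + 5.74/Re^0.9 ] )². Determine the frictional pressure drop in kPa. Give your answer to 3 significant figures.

ΔP ≈ 654 kPa

Reynolds number Re = ρVD/μ = 1180 · 5.85 · 0.332 / 0.00103 = 2.225e+06.
Re > 4000 → turbulent. Relative roughness ε/D = 0.00274/0.332 = 0.00825. Swamee-Jain: f = 0.25/(log₁₀[0.00825/3.7 + 5.74/2.225e+06^0.9])² = 0.25/(log₁₀[0.00223 + 1.11e-05])² = 0.25/(-2.649)² = 0.03562.
Darcy-Weisbach: ΔP = f(L/D)(ρV²/2) = 0.03562·(302/0.332)·(1180·5.85²/2) = 0.03562·909.6·2.019e+04 = 6.541e+05 Pa.
ΔP = 6.541e+05 Pa = 654 kPa.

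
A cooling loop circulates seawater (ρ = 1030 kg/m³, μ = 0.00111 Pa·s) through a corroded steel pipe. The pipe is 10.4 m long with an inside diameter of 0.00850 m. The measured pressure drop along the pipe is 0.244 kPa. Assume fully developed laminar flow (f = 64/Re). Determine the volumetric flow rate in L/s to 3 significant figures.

For laminar flow, f = 64/Re with Re = ρVD/μ, so Darcy-Weisbach reduces to ΔP = 32μLV/D². Solving for V: V = ΔP·D²/(32μL) = 244·(0.0085)²/(32·0.00111·10.4) = 0.04772 m/s.
Check: Re = ρVD/μ = 1030·0.04772·0.0085/0.00111 = 376.4 < 2300, so the laminar assumption holds.
Q = V·A = 0.04772·(π/4·0.0085²) = 2.708e-06 m³/s = 0.00271 L/s.

Q ≈ 0.00271 L/s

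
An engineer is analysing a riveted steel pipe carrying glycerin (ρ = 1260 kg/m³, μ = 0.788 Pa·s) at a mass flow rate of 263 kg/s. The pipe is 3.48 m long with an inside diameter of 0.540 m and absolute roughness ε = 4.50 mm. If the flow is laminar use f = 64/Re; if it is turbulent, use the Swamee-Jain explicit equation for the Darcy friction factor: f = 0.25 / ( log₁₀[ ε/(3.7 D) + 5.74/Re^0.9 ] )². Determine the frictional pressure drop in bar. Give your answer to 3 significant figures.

A = πD²/4 = π(0.54)²/4 = 0.229 m²; mean velocity V = ṁ/(ρA) = 263/(1260 · 0.229) = 0.9114 m/s.
Reynolds number Re = ρVD/μ = 1260 · 0.9114 · 0.54 / 0.788 = 786.9.
Re < 2300 → laminar flow, so f = 64/Re = 64/786.9 = 0.08133 (the turbulent correlation is not needed).
Darcy-Weisbach: ΔP = f(L/D)(ρV²/2) = 0.08133·(3.48/0.54)·(1260·0.9114²/2) = 0.08133·6.444·523.3 = 274.3 Pa.
ΔP = 274.3 Pa = 0.00274 bar.

ΔP ≈ 0.00274 bar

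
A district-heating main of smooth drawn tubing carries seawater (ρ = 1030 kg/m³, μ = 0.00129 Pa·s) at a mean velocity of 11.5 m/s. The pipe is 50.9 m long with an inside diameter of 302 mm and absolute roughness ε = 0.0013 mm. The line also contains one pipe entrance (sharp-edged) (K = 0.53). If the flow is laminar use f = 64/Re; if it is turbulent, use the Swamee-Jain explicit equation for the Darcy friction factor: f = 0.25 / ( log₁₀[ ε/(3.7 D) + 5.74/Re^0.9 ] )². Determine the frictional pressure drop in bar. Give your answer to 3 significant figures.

ΔP ≈ 1.51 bar

Reynolds number Re = ρVD/μ = 1030 · 11.5 · 0.302 / 0.00129 = 2.773e+06.
Re > 4000 → turbulent. Relative roughness ε/D = 1.3e-06/0.302 = 4.3e-06. Swamee-Jain: f = 0.25/(log₁₀[4.3e-06/3.7 + 5.74/2.773e+06^0.9])² = 0.25/(log₁₀[1.16e-06 + 9.13e-06])² = 0.25/(-4.988)² = 0.01005.
Total minor-loss coefficient ΣK = 1·0.53 = 0.53.
ΔP = [f·L/D + ΣK]·(ρV²/2) = [0.01005·50.9/0.302 + 0.53]·(1030·11.5²/2) = [1.694 + 0.53]·6.811e+04 = 1.515e+05 Pa.
ΔP = 1.515e+05 Pa = 1.51 bar.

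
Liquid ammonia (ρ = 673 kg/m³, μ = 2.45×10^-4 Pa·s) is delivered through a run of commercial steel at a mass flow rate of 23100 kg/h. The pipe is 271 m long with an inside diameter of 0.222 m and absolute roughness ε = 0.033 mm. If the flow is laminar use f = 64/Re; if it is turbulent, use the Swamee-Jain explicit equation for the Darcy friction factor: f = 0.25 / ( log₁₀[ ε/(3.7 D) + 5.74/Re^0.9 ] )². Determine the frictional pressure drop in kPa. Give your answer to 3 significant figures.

ΔP ≈ 0.436 kPa

ṁ = 23100 kg/h = 23100/3600 = 6.417 kg/s.
A = πD²/4 = π(0.222)²/4 = 0.03871 m²; mean velocity V = ṁ/(ρA) = 6.417/(673 · 0.03871) = 0.2463 m/s.
Reynolds number Re = ρVD/μ = 673 · 0.2463 · 0.222 / 0.000245 = 1.502e+05.
Re > 4000 → turbulent. Relative roughness ε/D = 3.3e-05/0.222 = 0.000149. Swamee-Jain: f = 0.25/(log₁₀[0.000149/3.7 + 5.74/1.502e+05^0.9])² = 0.25/(log₁₀[4.02e-05 + 0.000126])² = 0.25/(-3.78)² = 0.0175.
Darcy-Weisbach: ΔP = f(L/D)(ρV²/2) = 0.0175·(271/0.222)·(673·0.2463²/2) = 0.0175·1221·20.42 = 436.1 Pa.
ΔP = 436.1 Pa = 0.436 kPa.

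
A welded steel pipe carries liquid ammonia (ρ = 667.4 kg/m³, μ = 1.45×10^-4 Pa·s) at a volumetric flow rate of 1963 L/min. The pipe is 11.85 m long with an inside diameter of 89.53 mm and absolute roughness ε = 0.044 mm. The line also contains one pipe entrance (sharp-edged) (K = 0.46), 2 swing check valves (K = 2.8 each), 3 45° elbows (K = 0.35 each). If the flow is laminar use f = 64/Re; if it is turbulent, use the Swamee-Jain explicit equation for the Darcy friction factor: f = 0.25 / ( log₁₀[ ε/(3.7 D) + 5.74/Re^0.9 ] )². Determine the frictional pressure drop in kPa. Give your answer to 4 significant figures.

Q = 1963 L/min = 1963/60000 = 0.03272 m³/s.
Cross-sectional area A = πD²/4 = π(0.08953)²/4 = 0.006295 m²; mean velocity V = Q/A = 0.03272/0.006295 = 5.197 m/s.
Reynolds number Re = ρVD/μ = 667.4 · 5.197 · 0.08953 / 0.000145 = 2.142e+06.
Re > 4000 → turbulent. Relative roughness ε/D = 4.4e-05/0.08953 = 0.000491. Swamee-Jain: f = 0.25/(log₁₀[0.000491/3.7 + 5.74/2.142e+06^0.9])² = 0.25/(log₁₀[0.000133 + 1.15e-05])² = 0.25/(-3.841)² = 0.01695.
Total minor-loss coefficient ΣK = 1·0.46 + 2·2.8 + 3·0.35 = 7.11.
ΔP = [f·L/D + ΣK]·(ρV²/2) = [0.01695·11.85/0.08953 + 7.11]·(667.4·5.197²/2) = [2.243 + 7.11]·9012 = 8.43e+04 Pa.
ΔP = 8.43e+04 Pa = 84.30 kPa.

ΔP ≈ 84.30 kPa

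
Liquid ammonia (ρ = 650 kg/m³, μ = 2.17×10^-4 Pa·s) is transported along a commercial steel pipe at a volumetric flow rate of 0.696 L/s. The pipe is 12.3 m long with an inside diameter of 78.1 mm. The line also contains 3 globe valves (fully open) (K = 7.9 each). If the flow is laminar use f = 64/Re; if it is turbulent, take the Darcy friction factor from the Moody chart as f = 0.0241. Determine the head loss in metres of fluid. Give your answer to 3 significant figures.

Q = 0.696 L/s = 0.696/1000 = 0.000696 m³/s.
Cross-sectional area A = πD²/4 = π(0.0781)²/4 = 0.004791 m²; mean velocity V = Q/A = 0.000696/0.004791 = 0.1453 m/s.
Reynolds number Re = ρVD/μ = 650 · 0.1453 · 0.0781 / 0.000217 = 3.399e+04.
Re > 4000 → turbulent; use the Moody-chart value f = 0.0241.
Total minor-loss coefficient ΣK = 3·7.9 = 23.7.
ΔP = [f·L/D + ΣK]·(ρV²/2) = [0.0241·12.3/0.0781 + 23.7]·(650·0.1453²/2) = [3.796 + 23.7]·6.86 = 188.6 Pa.
Head loss h_f = ΔP/(ρg) = 188.6/(650·9.81) = 0.0296 m.

h_f ≈ 0.0296 m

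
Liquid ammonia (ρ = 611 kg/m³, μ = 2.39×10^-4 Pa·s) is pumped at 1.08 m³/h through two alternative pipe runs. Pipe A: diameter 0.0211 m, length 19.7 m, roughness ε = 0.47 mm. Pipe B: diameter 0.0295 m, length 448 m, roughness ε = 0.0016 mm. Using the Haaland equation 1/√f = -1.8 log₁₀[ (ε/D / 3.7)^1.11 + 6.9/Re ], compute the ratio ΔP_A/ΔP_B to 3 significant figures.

Pipe A: V = Q/A = 0.0003/0.0003497 = 0.858 m/s; Re = 4.628e+04; ε/D = 0.0223; Haaland → f = 0.05158; ΔP_A = f(L/D)(ρV²/2) = 1.083e+04 Pa.
Pipe B: V = Q/A = 0.0003/0.0006835 = 0.4389 m/s; Re = 3.31e+04; ε/D = 5.42e-05; Haaland → f = 0.02289; ΔP_B = f(L/D)(ρV²/2) = 2.046e+04 Pa.
ΔP_A/ΔP_B = 1.083e+04/2.046e+04 = 0.529.

ΔP_A/ΔP_B ≈ 0.529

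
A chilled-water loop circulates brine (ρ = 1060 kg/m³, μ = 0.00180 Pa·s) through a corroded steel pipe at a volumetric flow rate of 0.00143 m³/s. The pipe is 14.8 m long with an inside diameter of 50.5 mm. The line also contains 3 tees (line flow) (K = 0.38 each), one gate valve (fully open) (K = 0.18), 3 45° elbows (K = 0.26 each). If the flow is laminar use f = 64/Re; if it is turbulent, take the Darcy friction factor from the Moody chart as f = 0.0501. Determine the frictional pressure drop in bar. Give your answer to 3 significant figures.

ΔP ≈ 0.0453 bar

Cross-sectional area A = πD²/4 = π(0.0505)²/4 = 0.002003 m²; mean velocity V = Q/A = 0.00143/0.002003 = 0.7139 m/s.
Reynolds number Re = ρVD/μ = 1060 · 0.7139 · 0.0505 / 0.0018 = 2.123e+04.
Re > 4000 → turbulent; use the Moody-chart value f = 0.0501.
Total minor-loss coefficient ΣK = 3·0.38 + 1·0.18 + 3·0.26 = 2.1.
ΔP = [f·L/D + ΣK]·(ρV²/2) = [0.0501·14.8/0.0505 + 2.1]·(1060·0.7139²/2) = [14.68 + 2.1]·270.1 = 4534 Pa.
ΔP = 4534 Pa = 0.0453 bar.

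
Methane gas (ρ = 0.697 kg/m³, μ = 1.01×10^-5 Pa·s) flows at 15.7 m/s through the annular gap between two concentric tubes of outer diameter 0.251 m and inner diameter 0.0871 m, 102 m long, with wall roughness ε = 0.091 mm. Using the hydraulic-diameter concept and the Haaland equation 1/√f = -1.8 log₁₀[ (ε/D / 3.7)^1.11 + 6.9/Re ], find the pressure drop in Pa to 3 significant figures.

Hydraulic diameter D_h = 4A/P = D_o - D_i = 0.251 - 0.0871 = 0.1639 m.
Re = ρVD_h/μ = 0.697·15.7·0.1639/1.01e-05 = 1.776e+05.
ε/D_h = 9.1e-05/0.1639 = 0.000555; Haaland gives 1/√f = -1.8 log₁₀[5.7e-05+3.89e-05] = 7.233, so f = 0.01911.
ΔP = f(L/D_h)(ρV²/2) = 0.01911·102/0.1639·85.9 = 1022 Pa.

ΔP ≈ 1020 Pa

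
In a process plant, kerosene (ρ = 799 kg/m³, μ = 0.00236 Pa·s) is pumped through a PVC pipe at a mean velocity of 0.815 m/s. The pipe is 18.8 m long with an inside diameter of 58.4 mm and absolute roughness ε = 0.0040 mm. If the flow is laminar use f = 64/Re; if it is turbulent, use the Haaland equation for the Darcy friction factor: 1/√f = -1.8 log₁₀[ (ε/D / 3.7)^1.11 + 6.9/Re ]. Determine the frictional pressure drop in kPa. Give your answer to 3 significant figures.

ΔP ≈ 2.33 kPa

Reynolds number Re = ρVD/μ = 799 · 0.815 · 0.0584 / 0.00236 = 1.611e+04.
Re > 4000 → turbulent. Relative roughness ε/D = 4e-06/0.0584 = 6.85e-05. Haaland: 1/√f = -1.8 log₁₀[(6.85e-05/3.7)^1.11 + 6.9/1.611e+04] = -1.8 log₁₀[5.58e-06 + 0.000428] = 6.053, so f = 0.02729.
Darcy-Weisbach: ΔP = f(L/D)(ρV²/2) = 0.02729·(18.8/0.0584)·(799·0.815²/2) = 0.02729·321.9·265.4 = 2332 Pa.
ΔP = 2332 Pa = 2.33 kPa.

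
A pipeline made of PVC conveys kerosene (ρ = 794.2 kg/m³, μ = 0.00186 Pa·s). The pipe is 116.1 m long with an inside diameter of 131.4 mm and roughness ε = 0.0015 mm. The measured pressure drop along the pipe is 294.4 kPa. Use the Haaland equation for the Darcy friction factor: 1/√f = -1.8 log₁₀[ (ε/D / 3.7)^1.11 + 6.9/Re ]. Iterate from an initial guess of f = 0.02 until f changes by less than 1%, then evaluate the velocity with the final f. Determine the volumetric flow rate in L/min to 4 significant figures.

Q ≈ 6421 L/min

Rearranging Darcy-Weisbach: V = √(2·ΔP·D/(f·L·ρ)). With ε/D = 1.5e-06/0.1314 = 1.14e-05, iterate starting from f = 0.02:
  f = 0.02 → V = √(2·2.944e+05·0.1314/(0.02·116.1·794.2)) = 6.477 m/s; Re = ρVD/μ = 3.634e+05; f → 0.01395
  f = 0.01395 → V = 7.757 m/s; Re = 4.352e+05; f → 0.01351
  f = 0.01351 → V = 7.88 m/s; Re = 4.421e+05; f → 0.01347
Converged (Δf/f < 1%). With the final f = 0.01347: V = √(2·2.944e+05·0.1314/(0.01347·116.1·794.2)) = 7.891 m/s.
Q = V·A = 7.891·(π/4·0.1314²) = 0.107 m³/s = 6421 L/min.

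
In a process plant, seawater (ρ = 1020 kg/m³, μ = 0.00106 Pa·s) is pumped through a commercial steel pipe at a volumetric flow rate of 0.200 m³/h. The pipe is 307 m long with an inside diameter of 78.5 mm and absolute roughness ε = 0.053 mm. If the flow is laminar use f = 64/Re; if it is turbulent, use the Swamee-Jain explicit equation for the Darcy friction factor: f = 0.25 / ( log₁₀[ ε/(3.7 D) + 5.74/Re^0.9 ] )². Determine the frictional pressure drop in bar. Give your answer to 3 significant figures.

ΔP ≈ 1.94×10^-4 bar

Q = 0.200 m³/h = 0.200/3600 = 5.556e-05 m³/s.
Cross-sectional area A = πD²/4 = π(0.0785)²/4 = 0.00484 m²; mean velocity V = Q/A = 5.556e-05/0.00484 = 0.01148 m/s.
Reynolds number Re = ρVD/μ = 1020 · 0.01148 · 0.0785 / 0.00106 = 867.1.
Re < 2300 → laminar flow, so f = 64/Re = 64/867.1 = 0.07381 (the turbulent correlation is not needed).
Darcy-Weisbach: ΔP = f(L/D)(ρV²/2) = 0.07381·(307/0.0785)·(1020·0.01148²/2) = 0.07381·3911·0.0672 = 19.4 Pa.
ΔP = 19.4 Pa = 1.94×10^-4 bar.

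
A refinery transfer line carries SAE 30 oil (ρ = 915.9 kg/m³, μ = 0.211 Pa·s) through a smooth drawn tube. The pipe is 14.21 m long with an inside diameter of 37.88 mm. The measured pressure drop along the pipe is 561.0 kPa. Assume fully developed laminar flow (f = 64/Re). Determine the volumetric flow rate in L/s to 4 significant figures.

For laminar flow, f = 64/Re with Re = ρVD/μ, so Darcy-Weisbach reduces to ΔP = 32μLV/D². Solving for V: V = ΔP·D²/(32μL) = 5.61e+05·(0.03788)²/(32·0.211·14.21) = 8.39 m/s.
Check: Re = ρVD/μ = 915.9·8.39·0.03788/0.211 = 1380 < 2300, so the laminar assumption holds.
Q = V·A = 8.39·(π/4·0.03788²) = 0.009455 m³/s = 9.455 L/s.

Q ≈ 9.455 L/s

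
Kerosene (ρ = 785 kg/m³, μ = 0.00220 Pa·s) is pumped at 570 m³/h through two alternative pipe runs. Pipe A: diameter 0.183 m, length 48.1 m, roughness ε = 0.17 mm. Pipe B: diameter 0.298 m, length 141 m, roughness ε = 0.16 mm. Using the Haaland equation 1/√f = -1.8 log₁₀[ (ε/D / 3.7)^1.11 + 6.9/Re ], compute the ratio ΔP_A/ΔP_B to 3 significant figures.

Pipe A: V = Q/A = 0.1583/0.0263 = 6.02 m/s; Re = 3.931e+05; ε/D = 0.000929; Haaland → f = 0.02002; ΔP_A = f(L/D)(ρV²/2) = 7.484e+04 Pa.
Pipe B: V = Q/A = 0.1583/0.06975 = 2.27 m/s; Re = 2.414e+05; ε/D = 0.000537; Haaland → f = 0.01856; ΔP_B = f(L/D)(ρV²/2) = 1.776e+04 Pa.
ΔP_A/ΔP_B = 7.484e+04/1.776e+04 = 4.21.

ΔP_A/ΔP_B ≈ 4.21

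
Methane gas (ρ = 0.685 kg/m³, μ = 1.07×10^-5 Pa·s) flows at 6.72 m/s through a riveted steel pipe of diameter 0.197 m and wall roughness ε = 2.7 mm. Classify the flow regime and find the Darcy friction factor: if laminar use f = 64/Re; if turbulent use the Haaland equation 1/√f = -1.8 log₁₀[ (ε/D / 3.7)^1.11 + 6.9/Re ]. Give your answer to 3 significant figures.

f ≈ 0.0429

Re = ρVD/μ = 0.685·6.72·0.197/1.07e-05 = 8.475e+04.
Re > 4000 → turbulent. ε/D = 0.0027/0.197 = 0.0137; Haaland: 1/√f = -1.8 log₁₀[0.002 + 8.14e-05] = 4.827, so f = 0.04293.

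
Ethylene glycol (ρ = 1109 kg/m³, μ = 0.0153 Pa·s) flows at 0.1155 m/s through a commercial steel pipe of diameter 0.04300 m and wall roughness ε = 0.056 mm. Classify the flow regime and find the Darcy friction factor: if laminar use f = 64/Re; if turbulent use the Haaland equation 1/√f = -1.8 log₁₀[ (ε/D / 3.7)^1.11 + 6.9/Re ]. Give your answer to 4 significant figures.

Re = ρVD/μ = 1109·0.1155·0.043/0.0153 = 360.
Re < 2300 → laminar, so f = 64/Re = 0.1778 (roughness is irrelevant in laminar flow).

f ≈ 0.1778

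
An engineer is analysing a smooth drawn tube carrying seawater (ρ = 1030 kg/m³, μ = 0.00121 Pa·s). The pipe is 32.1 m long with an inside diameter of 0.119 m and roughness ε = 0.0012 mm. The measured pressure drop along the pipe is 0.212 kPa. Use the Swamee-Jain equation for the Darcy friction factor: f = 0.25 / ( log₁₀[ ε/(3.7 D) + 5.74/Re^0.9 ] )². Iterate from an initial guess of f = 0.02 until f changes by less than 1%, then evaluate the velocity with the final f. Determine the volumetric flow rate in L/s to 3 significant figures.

Q ≈ 2.78 L/s

Rearranging Darcy-Weisbach: V = √(2·ΔP·D/(f·L·ρ)). With ε/D = 1.2e-06/0.119 = 1.01e-05, iterate starting from f = 0.02:
  f = 0.02 → V = √(2·212·0.119/(0.02·32.1·1030)) = 0.2762 m/s; Re = ρVD/μ = 2.798e+04; f → 0.0238
  f = 0.0238 → V = 0.2532 m/s; Re = 2.565e+04; f → 0.0243
  f = 0.0243 → V = 0.2506 m/s; Re = 2.538e+04; f → 0.02436
Converged (Δf/f < 1%). With the final f = 0.02436: V = √(2·212·0.119/(0.02436·32.1·1030)) = 0.2503 m/s.
Q = V·A = 0.2503·(π/4·0.119²) = 0.002784 m³/s = 2.78 L/s.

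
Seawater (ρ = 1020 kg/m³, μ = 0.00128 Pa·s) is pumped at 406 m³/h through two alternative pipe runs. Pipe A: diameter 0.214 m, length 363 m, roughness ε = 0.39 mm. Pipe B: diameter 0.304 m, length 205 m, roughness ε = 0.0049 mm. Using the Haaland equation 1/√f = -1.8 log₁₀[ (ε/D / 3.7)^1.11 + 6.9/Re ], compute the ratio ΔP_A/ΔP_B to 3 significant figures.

Pipe A: V = Q/A = 0.1128/0.03597 = 3.135 m/s; Re = 5.347e+05; ε/D = 0.00182; Haaland → f = 0.02322; ΔP_A = f(L/D)(ρV²/2) = 1.975e+05 Pa.
Pipe B: V = Q/A = 0.1128/0.07258 = 1.554 m/s; Re = 3.764e+05; ε/D = 1.61e-05; Haaland → f = 0.01391; ΔP_B = f(L/D)(ρV²/2) = 1.155e+04 Pa.
ΔP_A/ΔP_B = 1.975e+05/1.155e+04 = 17.1.

ΔP_A/ΔP_B ≈ 17.1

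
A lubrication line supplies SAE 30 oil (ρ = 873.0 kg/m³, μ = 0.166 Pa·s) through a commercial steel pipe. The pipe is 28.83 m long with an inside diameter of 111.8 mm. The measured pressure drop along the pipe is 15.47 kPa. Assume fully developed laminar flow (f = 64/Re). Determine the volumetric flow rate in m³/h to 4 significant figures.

Q ≈ 44.62 m³/h

For laminar flow, f = 64/Re with Re = ρVD/μ, so Darcy-Weisbach reduces to ΔP = 32μLV/D². Solving for V: V = ΔP·D²/(32μL) = 1.547e+04·(0.1118)²/(32·0.166·28.83) = 1.263 m/s.
Check: Re = ρVD/μ = 873·1.263·0.1118/0.166 = 742.4 < 2300, so the laminar assumption holds.
Q = V·A = 1.263·(π/4·0.1118²) = 0.01239 m³/s = 44.62 m³/h.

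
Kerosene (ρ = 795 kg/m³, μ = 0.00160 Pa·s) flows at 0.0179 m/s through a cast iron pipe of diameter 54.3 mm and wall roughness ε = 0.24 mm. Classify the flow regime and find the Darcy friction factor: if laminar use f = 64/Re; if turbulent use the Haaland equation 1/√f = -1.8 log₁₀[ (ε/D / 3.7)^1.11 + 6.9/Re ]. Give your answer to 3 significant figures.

f ≈ 0.133

Re = ρVD/μ = 795·0.0179·0.0543/0.0016 = 482.9.
Re < 2300 → laminar, so f = 64/Re = 0.1325 (roughness is irrelevant in laminar flow).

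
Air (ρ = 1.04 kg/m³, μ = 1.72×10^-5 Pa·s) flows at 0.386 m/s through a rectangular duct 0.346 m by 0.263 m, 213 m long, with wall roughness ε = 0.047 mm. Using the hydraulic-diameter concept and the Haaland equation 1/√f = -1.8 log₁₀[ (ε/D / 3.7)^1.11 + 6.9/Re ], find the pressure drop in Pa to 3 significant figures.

Hydraulic diameter D_h = 4A/P = 4·(0.346·0.263)/(2·(0.346+0.263)) = 0.364/1.218 = 0.2988 m.
Re = ρVD_h/μ = 1.04·0.386·0.2988/1.72e-05 = 6975.
ε/D_h = 4.7e-05/0.2988 = 0.000157; Haaland gives 1/√f = -1.8 log₁₀[1.4e-05+0.000989] = 5.397, so f = 0.03433.
ΔP = f(L/D_h)(ρV²/2) = 0.03433·213/0.2988·0.07748 = 1.896 Pa.

ΔP ≈ 1.90 Pa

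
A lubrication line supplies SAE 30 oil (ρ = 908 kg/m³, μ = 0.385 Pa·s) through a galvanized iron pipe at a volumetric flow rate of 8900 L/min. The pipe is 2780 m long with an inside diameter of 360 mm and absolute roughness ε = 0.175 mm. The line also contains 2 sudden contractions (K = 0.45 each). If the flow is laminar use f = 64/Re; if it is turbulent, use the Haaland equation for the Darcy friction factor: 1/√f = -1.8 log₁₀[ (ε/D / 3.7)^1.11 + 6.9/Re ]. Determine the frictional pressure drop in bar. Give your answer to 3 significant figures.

Q = 8900 L/min = 8900/60000 = 0.1483 m³/s.
Cross-sectional area A = πD²/4 = π(0.36)²/4 = 0.1018 m²; mean velocity V = Q/A = 0.1483/0.1018 = 1.457 m/s.
Reynolds number Re = ρVD/μ = 908 · 1.457 · 0.36 / 0.385 = 1237.
Re < 2300 → laminar flow, so f = 64/Re = 64/1237 = 0.05173 (the turbulent correlation is not needed).
Total minor-loss coefficient ΣK = 2·0.45 = 0.9.
ΔP = [f·L/D + ΣK]·(ρV²/2) = [0.05173·2780/0.36 + 0.9]·(908·1.457²/2) = [399.4 + 0.9]·964.1 = 3.86e+05 Pa.
ΔP = 3.86e+05 Pa = 3.86 bar.

ΔP ≈ 3.86 bar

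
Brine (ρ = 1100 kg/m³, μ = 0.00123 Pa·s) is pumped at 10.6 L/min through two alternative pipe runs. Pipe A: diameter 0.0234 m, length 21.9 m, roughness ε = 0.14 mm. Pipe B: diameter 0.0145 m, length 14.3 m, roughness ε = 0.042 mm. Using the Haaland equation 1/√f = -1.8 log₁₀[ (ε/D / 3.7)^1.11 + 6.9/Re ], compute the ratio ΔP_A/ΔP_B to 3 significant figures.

Pipe A: V = Q/A = 0.0001767/0.0004301 = 0.4108 m/s; Re = 8597; ε/D = 0.00598; Haaland → f = 0.03948; ΔP_A = f(L/D)(ρV²/2) = 3430 Pa.
Pipe B: V = Q/A = 0.0001767/0.0001651 = 1.07 m/s; Re = 1.387e+04; ε/D = 0.0029; Haaland → f = 0.03278; ΔP_B = f(L/D)(ρV²/2) = 2.035e+04 Pa.
ΔP_A/ΔP_B = 3430/2.035e+04 = 0.169.

ΔP_A/ΔP_B ≈ 0.169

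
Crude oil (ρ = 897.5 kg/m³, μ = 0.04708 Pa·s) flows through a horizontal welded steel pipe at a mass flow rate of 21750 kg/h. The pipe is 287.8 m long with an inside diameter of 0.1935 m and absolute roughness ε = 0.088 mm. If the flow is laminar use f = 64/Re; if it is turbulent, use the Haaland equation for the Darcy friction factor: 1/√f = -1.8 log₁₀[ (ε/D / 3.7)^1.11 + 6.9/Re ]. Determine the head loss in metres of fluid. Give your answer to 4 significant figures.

ṁ = 21750 kg/h = 21750/3600 = 6.042 kg/s.
A = πD²/4 = π(0.1935)²/4 = 0.02941 m²; mean velocity V = ṁ/(ρA) = 6.042/(897.5 · 0.02941) = 0.2289 m/s.
Reynolds number Re = ρVD/μ = 897.5 · 0.2289 · 0.1935 / 0.0471 = 844.4.
Re < 2300 → laminar flow, so f = 64/Re = 64/844.4 = 0.07579 (the turbulent correlation is not needed).
Darcy-Weisbach: ΔP = f(L/D)(ρV²/2) = 0.07579·(287.8/0.1935)·(897.5·0.2289²/2) = 0.07579·1487·23.52 = 2651 Pa.
Head loss h_f = ΔP/(ρg) = 2651/(897.5·9.81) = 0.3011 m.

h_f ≈ 0.3011 m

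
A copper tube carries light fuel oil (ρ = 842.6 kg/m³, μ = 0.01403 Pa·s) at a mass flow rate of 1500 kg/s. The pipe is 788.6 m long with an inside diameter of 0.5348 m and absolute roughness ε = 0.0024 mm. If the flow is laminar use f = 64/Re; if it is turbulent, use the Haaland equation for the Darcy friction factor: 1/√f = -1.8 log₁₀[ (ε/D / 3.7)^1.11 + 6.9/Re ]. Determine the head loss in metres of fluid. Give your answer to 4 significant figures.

A = πD²/4 = π(0.5348)²/4 = 0.2246 m²; mean velocity V = ṁ/(ρA) = 1500/(842.6 · 0.2246) = 7.925 m/s.
Reynolds number Re = ρVD/μ = 842.6 · 7.925 · 0.5348 / 0.014 = 2.545e+05.
Re > 4000 → turbulent. Relative roughness ε/D = 2.4e-06/0.5348 = 4.49e-06. Haaland: 1/√f = -1.8 log₁₀[(4.49e-06/3.7)^1.11 + 6.9/2.545e+05] = -1.8 log₁₀[2.71e-07 + 2.71e-05] = 8.213, so f = 0.01483.
Darcy-Weisbach: ΔP = f(L/D)(ρV²/2) = 0.01483·(788.6/0.5348)·(842.6·7.925²/2) = 0.01483·1475·2.646e+04 = 5.785e+05 Pa.
Head loss h_f = ΔP/(ρg) = 5.785e+05/(842.6·9.81) = 69.98 m.

h_f ≈ 69.98 m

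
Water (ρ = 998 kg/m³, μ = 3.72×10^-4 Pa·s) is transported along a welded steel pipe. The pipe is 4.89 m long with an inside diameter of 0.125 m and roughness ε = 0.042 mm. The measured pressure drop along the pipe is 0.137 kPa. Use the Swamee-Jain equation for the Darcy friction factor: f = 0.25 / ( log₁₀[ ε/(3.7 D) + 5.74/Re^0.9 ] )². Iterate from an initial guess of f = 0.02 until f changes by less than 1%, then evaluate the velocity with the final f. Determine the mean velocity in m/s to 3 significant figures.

Rearranging Darcy-Weisbach: V = √(2·ΔP·D/(f·L·ρ)). With ε/D = 4.2e-05/0.125 = 0.000336, iterate starting from f = 0.02:
  f = 0.02 → V = √(2·137·0.125/(0.02·4.89·998)) = 0.5924 m/s; Re = ρVD/μ = 1.987e+05; f → 0.01802
  f = 0.01802 → V = 0.624 m/s; Re = 2.093e+05; f → 0.01792
Converged (Δf/f < 1%). With the final f = 0.01792: V = √(2·137·0.125/(0.01792·4.89·998)) = 0.6257 m/s.

V ≈ 0.626 m/s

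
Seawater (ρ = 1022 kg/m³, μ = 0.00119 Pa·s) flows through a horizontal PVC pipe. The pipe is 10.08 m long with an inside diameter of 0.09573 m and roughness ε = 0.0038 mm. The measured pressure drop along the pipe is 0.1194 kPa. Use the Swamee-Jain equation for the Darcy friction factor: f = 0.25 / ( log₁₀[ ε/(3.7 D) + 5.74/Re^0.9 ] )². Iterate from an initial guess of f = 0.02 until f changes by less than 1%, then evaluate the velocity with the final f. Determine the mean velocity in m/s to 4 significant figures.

V ≈ 0.3003 m/s

Rearranging Darcy-Weisbach: V = √(2·ΔP·D/(f·L·ρ)). With ε/D = 3.8e-06/0.09573 = 3.97e-05, iterate starting from f = 0.02:
  f = 0.02 → V = √(2·119.4·0.09573/(0.02·10.08·1022)) = 0.3331 m/s; Re = ρVD/μ = 2.739e+04; f → 0.02401
  f = 0.02401 → V = 0.304 m/s; Re = 2.5e+04; f → 0.02454
  f = 0.02454 → V = 0.3007 m/s; Re = 2.472e+04; f → 0.0246
Converged (Δf/f < 1%). With the final f = 0.0246: V = √(2·119.4·0.09573/(0.0246·10.08·1022)) = 0.3003 m/s.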